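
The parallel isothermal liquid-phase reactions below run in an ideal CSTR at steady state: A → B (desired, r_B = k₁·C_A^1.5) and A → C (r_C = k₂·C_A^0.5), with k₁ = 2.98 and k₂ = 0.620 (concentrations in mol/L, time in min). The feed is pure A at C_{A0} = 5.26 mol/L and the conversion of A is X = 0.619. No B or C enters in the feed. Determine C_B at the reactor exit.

Exit C_A = C_{A0}(1−X) = 5.26×0.381 = 2.004 mol/L.
In a CSTR the entire volume is at exit conditions, so r_B = 2.98×2.004^1.5 = 8.454 and r_C = 0.620×2.004^0.5 = 0.8777.
Fraction of consumed A going to B: r_B/(r_B+r_C) = 0.9059.
C_B = 0.9059·C_{A0}·X = 0.9059×5.26×0.619 = 2.95 mol/L.

2.95 mol/L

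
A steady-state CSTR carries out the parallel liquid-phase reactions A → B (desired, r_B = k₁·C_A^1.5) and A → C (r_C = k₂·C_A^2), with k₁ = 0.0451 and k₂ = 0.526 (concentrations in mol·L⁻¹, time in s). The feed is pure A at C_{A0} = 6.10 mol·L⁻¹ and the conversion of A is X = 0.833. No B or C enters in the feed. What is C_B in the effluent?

Exit C_A = C_{A0}(1−X) = 6.10×0.167 = 1.019 mol·L⁻¹.
Rates in a CSTR are evaluated at the outlet concentration: r_B = 0.0451×1.019^1.5 = 0.04637, r_C = 0.526×1.019^2 = 0.5459.
Fraction of consumed A going to B: r_B/(r_B+r_C) = 0.07830.
C_B = 0.07830·C_{A0}·X = 0.07830×6.10×0.833 = 0.398 mol·L⁻¹.

0.398 mol·L⁻¹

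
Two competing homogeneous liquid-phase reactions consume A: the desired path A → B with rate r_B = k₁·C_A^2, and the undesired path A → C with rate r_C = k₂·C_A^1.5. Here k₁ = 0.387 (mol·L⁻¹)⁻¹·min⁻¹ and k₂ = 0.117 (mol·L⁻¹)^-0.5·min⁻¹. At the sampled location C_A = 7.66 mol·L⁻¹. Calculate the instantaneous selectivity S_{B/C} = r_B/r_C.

9.15

S_{B/C} = r_B/r_C = (k₁·C_A^2)/(k₂·C_A^1.5) = (k₁/k₂)·C_A^0.5.
= (0.387×7.660^2) / (0.117×7.660^1.5) = 22.71/2.480 = 9.15.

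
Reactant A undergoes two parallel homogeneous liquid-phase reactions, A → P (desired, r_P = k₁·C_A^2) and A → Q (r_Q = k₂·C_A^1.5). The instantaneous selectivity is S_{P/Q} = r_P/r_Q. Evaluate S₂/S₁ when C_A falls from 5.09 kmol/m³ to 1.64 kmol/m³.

0.568

S_{P/Q} = (k₁/k₂)·C_A^0.5, so S₂/S₁ = (C_{A,2}/C_{A,1})^0.5.
= (1.64/5.09)^0.5 = (0.3222)^0.5 = 0.568.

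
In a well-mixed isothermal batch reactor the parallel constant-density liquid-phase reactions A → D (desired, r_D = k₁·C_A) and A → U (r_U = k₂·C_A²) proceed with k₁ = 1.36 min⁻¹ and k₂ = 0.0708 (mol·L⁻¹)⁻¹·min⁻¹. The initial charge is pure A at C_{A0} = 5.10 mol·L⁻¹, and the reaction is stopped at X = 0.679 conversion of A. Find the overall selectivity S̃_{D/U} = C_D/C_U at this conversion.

5.78

C_A = C_{A0}(1−X) = 1.637 mol·L⁻¹.
Along a PFR/batch, dC_D/dC_A = −r_D/(r_D+r_U) = −k₁/(k₁+k₂·C_A).
Integrating from C_{A0} to C_A: C_D = (1.36/0.0708)·ln[(1.36+0.0708·5.10)/(1.36+0.0708·1.64)] = 19.21·ln(1.721/1.476) = 2.952 mol·L⁻¹.
C_U = (C_{A0}−C_A)−C_D = 0.5109 mol·L⁻¹; S̃_{D/U} = 2.952/0.5109 = 5.78.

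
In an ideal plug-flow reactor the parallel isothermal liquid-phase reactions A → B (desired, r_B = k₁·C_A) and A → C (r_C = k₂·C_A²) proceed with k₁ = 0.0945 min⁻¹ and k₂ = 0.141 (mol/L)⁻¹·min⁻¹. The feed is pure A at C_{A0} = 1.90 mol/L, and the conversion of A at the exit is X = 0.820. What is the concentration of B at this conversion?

C_A = C_{A0}(1−X) = 0.3420 mol/L.
Along a PFR/batch, dC_B/dC_A = −r_B/(r_B+r_C) = −k₁/(k₁+k₂·C_A).
Integrating from C_{A0} to C_A: C_B = (0.0945/0.141)·ln[(0.0945+0.141·1.90)/(0.0945+0.141·0.342)] = 0.6702·ln(0.3624/0.1427) = 0.6245 mol/L.

0.625 mol/L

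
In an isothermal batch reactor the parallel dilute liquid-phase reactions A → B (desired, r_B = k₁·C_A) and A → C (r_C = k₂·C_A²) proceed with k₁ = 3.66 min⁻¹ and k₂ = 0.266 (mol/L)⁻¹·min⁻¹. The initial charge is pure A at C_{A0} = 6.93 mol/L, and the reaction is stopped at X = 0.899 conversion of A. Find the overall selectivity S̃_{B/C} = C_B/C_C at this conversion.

3.79

C_A = C_{A0}(1−X) = 0.6999 mol/L.
Along a PFR/batch, dC_B/dC_A = −r_B/(r_B+r_C) = −k₁/(k₁+k₂·C_A).
Integrating from C_{A0} to C_A: C_B = (3.66/0.266)·ln[(3.66+0.266·6.93)/(3.66+0.266·0.700)] = 13.76·ln(5.503/3.846) = 4.930 mol/L.
C_C = (C_{A0}−C_A)−C_B = 1.300 mol/L; S̃_{B/C} = 4.930/1.300 = 3.79.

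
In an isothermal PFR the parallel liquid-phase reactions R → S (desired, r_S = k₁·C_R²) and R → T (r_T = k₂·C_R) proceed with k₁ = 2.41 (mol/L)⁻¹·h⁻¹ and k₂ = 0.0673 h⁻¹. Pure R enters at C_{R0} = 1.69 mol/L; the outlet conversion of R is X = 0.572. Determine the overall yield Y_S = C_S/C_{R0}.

0.558

C_R = C_{R0}(1−X) = 0.7233 mol/L.
Along a PFR/batch, dC_T/dC_R = −r_T/(r_S+r_T) = −k₂/(k₂+k₁·C_R).
Integrating from C_{R0} to C_R: C_T = (0.0673/2.41)·ln[(0.0673+2.41·1.69)/(0.0673+2.41·0.723)] = 0.02793·ln(4.140/1.811) = 0.02310 mol/L.
Then C_S = (C_{R0}−C_R) − C_T = 0.9667 − 0.02310 = 0.9436 mol/L.
Y_S = C_S/C_{R0} = 0.9436/1.69 = 0.558.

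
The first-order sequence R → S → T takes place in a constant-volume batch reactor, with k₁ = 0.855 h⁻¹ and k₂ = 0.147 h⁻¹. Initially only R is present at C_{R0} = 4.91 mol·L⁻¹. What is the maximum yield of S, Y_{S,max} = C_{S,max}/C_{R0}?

At the optimum, C_{S,max}/C_{R0} = (k₁/k₂)^[k₂/(k₂−k₁)].
= (0.855/0.147)^(0.147/(0.147−0.855)) = (5.816)^(-0.2076) = 0.6938.

0.694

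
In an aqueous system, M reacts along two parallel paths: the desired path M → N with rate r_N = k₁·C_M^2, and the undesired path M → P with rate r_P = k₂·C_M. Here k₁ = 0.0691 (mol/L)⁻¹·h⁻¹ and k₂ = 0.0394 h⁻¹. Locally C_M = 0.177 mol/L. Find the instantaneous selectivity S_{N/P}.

S_{N/P} = r_N/r_P = (k₁·C_M^2)/(k₂·C_M) = (k₁/k₂)·C_M.
= (0.0691×0.1770^2) / (0.0394×0.1770) = 0.002165/0.006974 = 0.310.
Since the desired path is higher order in M, keeping C_M high (PFR or concentrated feed) favours N.

0.310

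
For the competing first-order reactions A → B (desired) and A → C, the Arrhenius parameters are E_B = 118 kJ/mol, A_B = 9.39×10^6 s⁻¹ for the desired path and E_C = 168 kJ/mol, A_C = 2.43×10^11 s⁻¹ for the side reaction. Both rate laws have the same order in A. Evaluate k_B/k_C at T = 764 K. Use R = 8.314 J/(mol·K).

0.101

k_B/k_C = (A_B/A_C)·exp[−(E_B−E_C)/(RT)] = (A_B/A_C)·exp[(E_C−E_B)/(RT)].
(E_C−E_B)/(RT) = (168−118)×10³/(8.314×764) = 50000/6352 = 7.872.
k_B/k_C = (9.39×10^6/2.43×10^11)·exp(7.872) = 3.864×10^-5 × 2622 = 0.101.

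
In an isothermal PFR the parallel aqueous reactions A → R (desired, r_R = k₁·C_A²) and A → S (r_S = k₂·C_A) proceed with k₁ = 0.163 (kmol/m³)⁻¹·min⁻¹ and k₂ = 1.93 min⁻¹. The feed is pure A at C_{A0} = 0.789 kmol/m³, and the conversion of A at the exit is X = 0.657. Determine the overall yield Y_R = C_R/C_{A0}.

0.0280

C_A = C_{A0}(1−X) = 0.2706 kmol/m³.
Along a PFR/batch, dC_S/dC_A = −r_S/(r_R+r_S) = −k₂/(k₂+k₁·C_A).
Integrating from C_{A0} to C_A: C_S = (1.93/0.163)·ln[(1.93+0.163·0.789)/(1.93+0.163·0.271)] = 11.84·ln(2.059/1.974) = 0.4962 kmol/m³.
Then C_R = (C_{A0}−C_A) − C_S = 0.5184 − 0.4962 = 0.02213 kmol/m³.
Y_R = C_R/C_{A0} = 0.02213/0.789 = 0.0280.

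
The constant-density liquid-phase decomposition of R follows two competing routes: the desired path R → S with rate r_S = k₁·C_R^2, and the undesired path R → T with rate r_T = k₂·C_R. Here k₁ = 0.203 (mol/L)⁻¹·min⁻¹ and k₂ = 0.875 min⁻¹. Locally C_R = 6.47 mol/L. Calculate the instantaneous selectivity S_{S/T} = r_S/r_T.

S_{S/T} = r_S/r_T = (k₁·C_R^2)/(k₂·C_R) = (k₁/k₂)·C_R.
= (0.203×6.470^2) / (0.875×6.470) = 8.498/5.661 = 1.50.

1.50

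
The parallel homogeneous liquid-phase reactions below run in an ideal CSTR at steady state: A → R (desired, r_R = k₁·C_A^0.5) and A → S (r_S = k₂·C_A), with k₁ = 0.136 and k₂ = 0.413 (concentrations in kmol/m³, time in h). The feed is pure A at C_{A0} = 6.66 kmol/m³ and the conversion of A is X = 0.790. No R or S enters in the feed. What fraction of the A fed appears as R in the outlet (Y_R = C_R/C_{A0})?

Exit C_A = C_{A0}(1−X) = 6.66×0.210 = 1.399 kmol/m³.
Rates in a CSTR are evaluated at the outlet concentration: r_R = 0.136×1.399^0.5 = 0.1608, r_S = 0.413×1.399 = 0.5776.
Fraction of consumed A going to R: r_R/(r_R+r_S) = 0.2178.
C_R = 0.2178·C_{A0}·X = 0.2178×6.66×0.790 = 1.15 kmol/m³; Y_R = C_R/C_{A0} = 0.172.

0.172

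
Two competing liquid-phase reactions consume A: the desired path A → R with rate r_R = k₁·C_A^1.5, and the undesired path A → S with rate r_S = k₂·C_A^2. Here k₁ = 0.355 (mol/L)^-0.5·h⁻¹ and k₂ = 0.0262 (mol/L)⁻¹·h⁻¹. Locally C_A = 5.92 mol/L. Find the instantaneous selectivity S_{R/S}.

S_{R/S} = r_R/r_S = (k₁·C_A^1.5)/(k₂·C_A^2) = (k₁/k₂)·C_A^-0.5.
= (0.355×5.920^1.5) / (0.0262×5.920^2) = 5.113/0.9182 = 5.57.

5.57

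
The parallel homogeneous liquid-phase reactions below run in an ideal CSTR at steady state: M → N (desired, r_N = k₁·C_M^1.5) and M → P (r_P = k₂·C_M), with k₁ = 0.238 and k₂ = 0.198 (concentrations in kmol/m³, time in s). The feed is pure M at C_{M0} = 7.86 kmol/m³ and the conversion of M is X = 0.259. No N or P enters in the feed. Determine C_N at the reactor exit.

Exit C_M = C_{M0}(1−X) = 7.86×0.741 = 5.824 kmol/m³.
A CSTR operates uniformly at the exit composition, giving r_N = 3.345 and r_P = 1.153 (each k·C_M^n at C_M = 5.824).
Fraction of consumed M going to N: r_N/(r_N+r_P) = 0.7436.
C_N = 0.7436·C_{M0}·X = 0.7436×7.86×0.259 = 1.51 kmol/m³.

1.51 kmol/m³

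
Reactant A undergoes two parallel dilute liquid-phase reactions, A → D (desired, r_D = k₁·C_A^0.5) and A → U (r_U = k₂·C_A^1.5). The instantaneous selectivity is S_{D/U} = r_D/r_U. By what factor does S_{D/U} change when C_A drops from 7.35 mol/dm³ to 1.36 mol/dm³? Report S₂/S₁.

5.40

S_{D/U} = (k₁/k₂)·C_A⁻¹, so S₂/S₁ = (C_{A,2}/C_{A,1})⁻¹.
= 7.35/1.36 = 5.40.
Selectivity toward D rises as C_A falls — low-concentration operation is favoured.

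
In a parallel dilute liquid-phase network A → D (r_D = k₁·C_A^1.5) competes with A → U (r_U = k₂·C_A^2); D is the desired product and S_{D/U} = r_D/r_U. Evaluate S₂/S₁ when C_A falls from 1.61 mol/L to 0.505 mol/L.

S_{D/U} = (k₁/k₂)·C_A^-0.5, so S₂/S₁ = (C_{A,2}/C_{A,1})^-0.5.
= (0.505/1.61)^(-0.5) = (0.3137)^(-0.5) = 1.79.

1.79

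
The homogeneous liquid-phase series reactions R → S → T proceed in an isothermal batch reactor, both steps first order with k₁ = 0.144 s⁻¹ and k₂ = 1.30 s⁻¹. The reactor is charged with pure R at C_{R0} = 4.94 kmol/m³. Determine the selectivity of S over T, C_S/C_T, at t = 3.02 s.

The intermediate concentration in a first-order A→B→C sequence is C_S = k₁C_{R0}(e^(−k₁t) − e^(−k₂t))/(k₂−k₁).
e^(−k₁t) = e^(−0.144×3.02) = e^(−0.4349) = 0.6473; e^(−k₂t) = e^(−3.926) = 0.01972.
C_S = 0.144×4.94/(1.30−0.144) × (0.6473−0.01972) = 0.6154×0.6276 = 0.3862 kmol/m³.
C_R = C_{R0}e^(−k₁t) = 3.198 kmol/m³, so C_T = C_{R0}−C_R−C_S = 1.356 kmol/m³; C_S/C_T = 0.285.

0.285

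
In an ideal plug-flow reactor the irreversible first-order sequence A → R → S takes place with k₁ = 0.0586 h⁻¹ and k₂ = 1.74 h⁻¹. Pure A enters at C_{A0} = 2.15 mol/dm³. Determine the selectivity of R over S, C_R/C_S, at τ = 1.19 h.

0.716

For first-order series with pure A initially, C_R(τ) = k₁C_{A0}/(k₂−k₁)·(e^(−k₁τ) − e^(−k₂τ)).
e^(−k₁τ) = e^(−0.0586×1.19) = e^(−0.06973) = 0.9326; e^(−k₂τ) = e^(−2.071) = 0.1261.
C_R = 0.0586×2.15/(1.74−0.0586) × (0.9326−0.1261) = 0.07493×0.8065 = 0.06043 mol/dm³.
C_A = C_{A0}e^(−k₁τ) = 2.005 mol/dm³, so C_S = C_{A0}−C_A−C_R = 0.08439 mol/dm³; C_R/C_S = 0.716.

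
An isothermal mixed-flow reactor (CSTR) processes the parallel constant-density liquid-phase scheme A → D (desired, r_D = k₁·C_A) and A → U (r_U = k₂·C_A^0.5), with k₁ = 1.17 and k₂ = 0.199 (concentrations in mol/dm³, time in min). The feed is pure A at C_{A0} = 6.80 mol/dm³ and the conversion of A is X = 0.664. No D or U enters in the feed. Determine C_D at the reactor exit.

Exit C_A = C_{A0}(1−X) = 6.80×0.336 = 2.285 mol/dm³.
In a CSTR the entire volume is at exit conditions, so r_D = 1.17×2.285 = 2.673 and r_U = 0.199×2.285^0.5 = 0.3008.
Fraction of consumed A going to D: r_D/(r_D+r_U) = 0.8989.
C_D = 0.8989·C_{A0}·X = 0.8989×6.80×0.664 = 4.06 mol/dm³.

4.06 mol/dm³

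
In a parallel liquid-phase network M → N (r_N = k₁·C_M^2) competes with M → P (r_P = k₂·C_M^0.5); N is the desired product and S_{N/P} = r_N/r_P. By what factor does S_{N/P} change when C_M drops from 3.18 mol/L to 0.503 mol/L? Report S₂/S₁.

S_{N/P} = (k₁/k₂)·C_M^1.5, so S₂/S₁ = (C_{M,2}/C_{M,1})^1.5.
= (0.503/3.18)^1.5 = (0.1582)^1.5 = 0.0629.

0.0629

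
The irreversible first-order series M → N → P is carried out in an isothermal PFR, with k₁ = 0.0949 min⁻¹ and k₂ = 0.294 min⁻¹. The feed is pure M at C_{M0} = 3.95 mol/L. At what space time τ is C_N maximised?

5.68 min

The intermediate peaks when r₁ = r₂, i.e. k₁e^(−k₁τ) = k₂e^(−k₂τ), giving τ_opt = ln(k₂/k₁)/(k₂−k₁).
= ln(0.294/0.0949)/(0.294−0.0949) = ln(3.098)/0.1991 = 1.131/0.1991 = 5.68 min.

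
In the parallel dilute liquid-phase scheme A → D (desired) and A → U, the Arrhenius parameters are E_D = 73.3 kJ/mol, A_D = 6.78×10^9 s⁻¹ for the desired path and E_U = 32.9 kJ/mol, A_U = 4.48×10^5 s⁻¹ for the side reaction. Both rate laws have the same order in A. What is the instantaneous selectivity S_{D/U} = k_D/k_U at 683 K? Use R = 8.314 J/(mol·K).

12.3

Since both paths have the same order in A, the concentration cancels and S_{D/U} = k_D/k_U = (A_D/A_U)·exp[(E_U−E_D)/(RT)].
(E_U−E_D)/(RT) = (32.9−73.3)×10³/(8.314×683) = -40400/5678 = -7.115.
k_D/k_U = (6.78×10^9/4.48×10^5)·exp(-7.115) = 15134 × 8.131×10^-4 = 12.3.
Since E_D > E_U, raising the temperature improves selectivity toward D.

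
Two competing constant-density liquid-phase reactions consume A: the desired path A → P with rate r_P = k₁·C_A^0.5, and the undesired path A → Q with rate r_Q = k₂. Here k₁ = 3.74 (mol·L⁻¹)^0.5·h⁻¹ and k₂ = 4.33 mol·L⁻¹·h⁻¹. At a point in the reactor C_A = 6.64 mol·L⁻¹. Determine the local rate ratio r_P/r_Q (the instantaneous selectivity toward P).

2.23

S_{P/Q} = r_P/r_Q = (k₁·C_A^0.5)/(k₂) = (k₁/k₂)·C_A^0.5.
= (3.74×6.640^0.5) / (4.33) = 9.637/4.330 = 2.23.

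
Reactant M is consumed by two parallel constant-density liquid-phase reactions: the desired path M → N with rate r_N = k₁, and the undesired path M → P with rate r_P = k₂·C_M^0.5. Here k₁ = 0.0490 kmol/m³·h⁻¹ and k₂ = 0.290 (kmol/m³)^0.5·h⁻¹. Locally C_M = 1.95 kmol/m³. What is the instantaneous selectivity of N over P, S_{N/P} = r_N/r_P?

0.121

S_{N/P} = r_N/r_P = (k₁)/(k₂·C_M^0.5) = (k₁/k₂)·C_M^-0.5.
= (0.0490) / (0.290×1.950^0.5) = 0.04900/0.4050 = 0.121.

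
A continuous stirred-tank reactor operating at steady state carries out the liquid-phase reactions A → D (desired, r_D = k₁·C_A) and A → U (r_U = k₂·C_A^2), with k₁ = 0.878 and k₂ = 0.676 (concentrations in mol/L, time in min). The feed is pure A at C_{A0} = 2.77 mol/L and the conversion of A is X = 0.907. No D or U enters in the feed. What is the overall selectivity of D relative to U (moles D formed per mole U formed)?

Exit C_A = C_{A0}(1−X) = 2.77×0.0930 = 0.2576 mol/L.
A CSTR operates uniformly at the exit composition, giving r_D = 0.2262 and r_U = 0.04486 (each k·C_A^n at C_A = 0.2576).
Overall selectivity = C_D/C_U = r_Dτ/(r_Uτ) = r_D/r_U = 5.04.

5.04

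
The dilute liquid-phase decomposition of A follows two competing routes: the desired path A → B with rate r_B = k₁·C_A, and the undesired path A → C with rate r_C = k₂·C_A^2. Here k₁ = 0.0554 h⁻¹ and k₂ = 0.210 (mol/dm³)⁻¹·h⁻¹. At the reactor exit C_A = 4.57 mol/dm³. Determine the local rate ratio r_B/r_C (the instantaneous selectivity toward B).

S_{B/C} = r_B/r_C = (k₁·C_A)/(k₂·C_A^2) = (k₁/k₂)·C_A⁻¹.
= (0.0554×4.570) / (0.210×4.570^2) = 0.2532/4.386 = 0.0577.
The undesired path is higher order in A, so low C_A (CSTR or dilute feed) favours B.

0.0577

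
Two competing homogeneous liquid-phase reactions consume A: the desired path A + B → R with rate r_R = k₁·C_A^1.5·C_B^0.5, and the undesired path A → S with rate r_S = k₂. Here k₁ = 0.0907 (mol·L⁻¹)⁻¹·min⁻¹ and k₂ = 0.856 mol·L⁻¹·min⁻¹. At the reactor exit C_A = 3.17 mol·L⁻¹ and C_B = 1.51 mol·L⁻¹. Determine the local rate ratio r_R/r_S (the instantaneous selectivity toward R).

0.735

S_{R/S} = r_R/r_S = (k₁·C_A^1.5·C_B^0.5)/(k₂) = (k₁/k₂)·C_A^1.5·C_B^0.5.
= (0.0907×3.170^1.5×1.510^0.5) / (0.856) = 0.6290/0.8560 = 0.735.
Since the desired path is higher order in A, keeping C_A high (PFR or concentrated feed) favours R.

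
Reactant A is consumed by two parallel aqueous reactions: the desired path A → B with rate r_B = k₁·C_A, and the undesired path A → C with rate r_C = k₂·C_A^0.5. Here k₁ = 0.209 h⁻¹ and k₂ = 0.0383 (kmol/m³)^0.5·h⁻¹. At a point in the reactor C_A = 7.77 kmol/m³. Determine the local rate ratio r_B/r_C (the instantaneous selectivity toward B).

15.2

S_{B/C} = r_B/r_C = (k₁·C_A)/(k₂·C_A^0.5) = (k₁/k₂)·C_A^0.5.
= (0.209×7.770) / (0.0383×7.770^0.5) = 1.624/0.1068 = 15.2.
Since the desired path is higher order in A, keeping C_A high (PFR or concentrated feed) favours B.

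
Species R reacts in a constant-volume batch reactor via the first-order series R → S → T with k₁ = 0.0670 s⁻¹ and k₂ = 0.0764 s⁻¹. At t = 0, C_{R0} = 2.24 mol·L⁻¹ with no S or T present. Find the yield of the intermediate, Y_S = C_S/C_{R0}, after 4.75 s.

The intermediate concentration in a first-order A→B→C sequence is C_S = k₁C_{R0}(e^(−k₁t) − e^(−k₂t))/(k₂−k₁).
e^(−k₁t) = e^(−0.0670×4.75) = e^(−0.3183) = 0.7274; e^(−k₂t) = e^(−0.3629) = 0.6957.
C_S = 0.0670×2.24/(0.0764−0.0670) × (0.7274−0.6957) = 15.97×0.03176 = 0.5072 mol·L⁻¹.
Y_S = C_S/C_{R0} = 0.5072/2.24 = 0.226.

0.226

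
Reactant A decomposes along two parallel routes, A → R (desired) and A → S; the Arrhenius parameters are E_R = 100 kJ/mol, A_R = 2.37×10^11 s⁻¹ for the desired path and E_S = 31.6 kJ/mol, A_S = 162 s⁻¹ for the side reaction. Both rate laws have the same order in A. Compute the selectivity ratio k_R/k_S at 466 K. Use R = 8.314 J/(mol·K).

With equal orders, S_{R/S} = k_R/k_S = (A_R/A_S)·exp[(E_S−E_R)/(RT)].
(E_S−E_R)/(RT) = (31.6−100)×10³/(8.314×466) = -68400/3874 = -17.65.
k_R/k_S = (2.37×10^11/162)·exp(-17.65) = 1.463×10^9 × 2.151×10^-8 = 31.5.
Since E_R > E_S, raising the temperature improves selectivity toward R.

31.5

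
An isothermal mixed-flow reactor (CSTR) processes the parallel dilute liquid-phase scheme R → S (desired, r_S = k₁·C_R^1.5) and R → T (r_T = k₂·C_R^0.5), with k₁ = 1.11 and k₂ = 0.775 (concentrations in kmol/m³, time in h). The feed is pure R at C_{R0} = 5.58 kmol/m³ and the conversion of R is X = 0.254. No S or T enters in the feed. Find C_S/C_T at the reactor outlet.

5.96

Exit C_R = C_{R0}(1−X) = 5.58×0.746 = 4.163 kmol/m³.
In a CSTR the entire volume is at exit conditions, so r_S = 1.11×4.163^1.5 = 9.427 and r_T = 0.775×4.163^0.5 = 1.581.
Overall selectivity = C_S/C_T = r_Sτ/(r_Tτ) = r_S/r_T = 5.96.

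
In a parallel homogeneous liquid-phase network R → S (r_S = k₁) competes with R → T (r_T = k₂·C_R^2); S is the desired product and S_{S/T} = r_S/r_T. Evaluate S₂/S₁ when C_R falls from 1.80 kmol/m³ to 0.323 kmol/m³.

S_{S/T} = (k₁/k₂)·C_R^-2, so S₂/S₁ = (C_{R,2}/C_{R,1})^-2.
= (0.323/1.80)^(-2) = (0.1794)^(-2) = 31.1.

31.1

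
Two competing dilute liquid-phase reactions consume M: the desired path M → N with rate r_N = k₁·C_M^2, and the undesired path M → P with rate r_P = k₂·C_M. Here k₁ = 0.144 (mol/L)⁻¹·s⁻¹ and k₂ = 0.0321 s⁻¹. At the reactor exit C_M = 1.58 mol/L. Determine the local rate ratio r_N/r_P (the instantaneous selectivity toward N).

7.09

S_{N/P} = r_N/r_P = (k₁·C_M^2)/(k₂·C_M) = (k₁/k₂)·C_M.
= (0.144×1.580^2) / (0.0321×1.580) = 0.3595/0.05072 = 7.09.
Since the desired path is higher order in M, keeping C_M high (PFR or concentrated feed) favours N.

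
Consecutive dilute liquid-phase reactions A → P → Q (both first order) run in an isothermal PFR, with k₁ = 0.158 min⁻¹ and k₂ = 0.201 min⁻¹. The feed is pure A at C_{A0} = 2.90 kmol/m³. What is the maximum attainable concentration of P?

0.941 kmol/m³

For a first-order series the maximum intermediate yield is C_{P,max}/C_{A0} = (k₁/k₂)^[k₂/(k₂−k₁)].
= (0.158/0.201)^(0.201/(0.201−0.158)) = (0.7861)^(4.674) = 0.3246.
C_{P,max} = 0.3246×2.90 = 0.941 kmol/m³.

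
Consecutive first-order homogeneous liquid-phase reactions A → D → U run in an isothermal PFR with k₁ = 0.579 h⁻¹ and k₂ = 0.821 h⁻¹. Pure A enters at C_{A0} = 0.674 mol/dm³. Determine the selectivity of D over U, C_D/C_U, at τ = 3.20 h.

0.315

The intermediate concentration in a first-order A→B→C sequence is C_D = k₁C_{A0}(e^(−k₁τ) − e^(−k₂τ))/(k₂−k₁).
e^(−k₁τ) = e^(−0.579×3.20) = e^(−1.853) = 0.1568; e^(−k₂τ) = e^(−2.627) = 0.07228.
C_D = 0.579×0.674/(0.821−0.579) × (0.1568−0.07228) = 1.613×0.08452 = 0.1363 mol/dm³.
C_A = C_{A0}e^(−k₁τ) = 0.1057 mol/dm³, so C_U = C_{A0}−C_A−C_D = 0.4320 mol/dm³; C_D/C_U = 0.315.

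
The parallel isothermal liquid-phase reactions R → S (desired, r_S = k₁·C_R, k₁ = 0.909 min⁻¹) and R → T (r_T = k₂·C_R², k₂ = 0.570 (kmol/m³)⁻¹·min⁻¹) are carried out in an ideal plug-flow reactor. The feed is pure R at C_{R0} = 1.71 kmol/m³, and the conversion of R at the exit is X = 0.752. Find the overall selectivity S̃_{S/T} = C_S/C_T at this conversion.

C_R = C_{R0}(1−X) = 0.4241 kmol/m³.
Along a PFR/batch, dC_S/dC_R = −r_S/(r_S+r_T) = −k₁/(k₁+k₂·C_R).
Integrating from C_{R0} to C_R: C_S = (0.909/0.570)·ln[(0.909+0.570·1.71)/(0.909+0.570·0.424)] = 1.595·ln(1.884/1.151) = 0.7860 kmol/m³.
C_T = (C_{R0}−C_R)−C_S = 0.5000 kmol/m³; S̃_{S/T} = 0.7860/0.5000 = 1.57.

1.57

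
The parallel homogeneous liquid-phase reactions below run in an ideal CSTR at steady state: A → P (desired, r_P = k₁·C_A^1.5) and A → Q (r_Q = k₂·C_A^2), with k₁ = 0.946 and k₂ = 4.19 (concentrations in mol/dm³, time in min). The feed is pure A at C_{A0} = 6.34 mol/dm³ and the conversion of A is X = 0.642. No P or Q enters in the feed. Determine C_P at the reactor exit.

0.530 mol/dm³

Exit C_A = C_{A0}(1−X) = 6.34×0.358 = 2.270 mol/dm³.
A CSTR operates uniformly at the exit composition, giving r_P = 3.235 and r_Q = 21.59 (each k·C_A^n at C_A = 2.270).
Fraction of consumed A going to P: r_P/(r_P+r_Q) = 0.1303.
C_P = 0.1303·C_{A0}·X = 0.1303×6.34×0.642 = 0.530 mol/dm³.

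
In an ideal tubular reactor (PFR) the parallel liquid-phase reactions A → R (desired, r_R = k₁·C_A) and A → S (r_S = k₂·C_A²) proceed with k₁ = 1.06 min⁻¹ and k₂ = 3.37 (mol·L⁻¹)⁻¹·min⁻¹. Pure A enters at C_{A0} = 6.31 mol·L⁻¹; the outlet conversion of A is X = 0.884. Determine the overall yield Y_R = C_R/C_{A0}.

C_A = C_{A0}(1−X) = 0.7320 mol·L⁻¹.
Along a PFR/batch, dC_R/dC_A = −r_R/(r_R+r_S) = −k₁/(k₁+k₂·C_A).
Integrating from C_{A0} to C_A: C_R = (1.06/3.37)·ln[(1.06+3.37·6.31)/(1.06+3.37·0.732)] = 0.3145·ln(22.32/3.527) = 0.5804 mol·L⁻¹.
Y_R = C_R/C_{A0} = 0.5804/6.31 = 0.0920.

0.0920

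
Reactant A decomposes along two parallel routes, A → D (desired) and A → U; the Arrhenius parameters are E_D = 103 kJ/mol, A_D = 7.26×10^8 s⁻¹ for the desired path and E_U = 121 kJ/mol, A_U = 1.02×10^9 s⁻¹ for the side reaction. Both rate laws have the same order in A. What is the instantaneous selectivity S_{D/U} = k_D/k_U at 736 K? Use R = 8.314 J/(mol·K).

Since both paths have the same order in A, the concentration cancels and S_{D/U} = k_D/k_U = (A_D/A_U)·exp[(E_U−E_D)/(RT)].
(E_U−E_D)/(RT) = (121−103)×10³/(8.314×736) = 18000/6119 = 2.942.
k_D/k_U = (7.26×10^8/1.02×10^9)·exp(2.942) = 0.7118 × 18.95 = 13.5.

13.5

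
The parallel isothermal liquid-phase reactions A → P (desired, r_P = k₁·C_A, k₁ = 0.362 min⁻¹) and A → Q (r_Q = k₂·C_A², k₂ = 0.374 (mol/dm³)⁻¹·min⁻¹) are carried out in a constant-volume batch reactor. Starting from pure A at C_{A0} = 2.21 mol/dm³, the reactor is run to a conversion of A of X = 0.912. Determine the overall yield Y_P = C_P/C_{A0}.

0.440

C_A = C_{A0}(1−X) = 0.1945 mol/dm³.
Along a PFR/batch, dC_P/dC_A = −r_P/(r_P+r_Q) = −k₁/(k₁+k₂·C_A).
Integrating from C_{A0} to C_A: C_P = (0.362/0.374)·ln[(0.362+0.374·2.21)/(0.362+0.374·0.194)] = 0.9679·ln(1.189/0.4347) = 0.9735 mol/dm³.
Y_P = C_P/C_{A0} = 0.9735/2.21 = 0.440.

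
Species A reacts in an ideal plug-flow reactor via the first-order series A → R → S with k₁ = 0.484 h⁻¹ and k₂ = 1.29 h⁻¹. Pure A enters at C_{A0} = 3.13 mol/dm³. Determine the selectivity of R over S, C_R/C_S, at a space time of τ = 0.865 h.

The intermediate concentration in a first-order A→B→C sequence is C_R = k₁C_{A0}(e^(−k₁τ) − e^(−k₂τ))/(k₂−k₁).
e^(−k₁τ) = e^(−0.484×0.865) = e^(−0.4187) = 0.6579; e^(−k₂τ) = e^(−1.116) = 0.3276.
C_R = 0.484×3.13/(1.29−0.484) × (0.6579−0.3276) = 1.880×0.3303 = 0.6208 mol/dm³.
C_A = C_{A0}e^(−k₁τ) = 2.059 mol/dm³, so C_S = C_{A0}−C_A−C_R = 0.4499 mol/dm³; C_R/C_S = 1.38.

1.38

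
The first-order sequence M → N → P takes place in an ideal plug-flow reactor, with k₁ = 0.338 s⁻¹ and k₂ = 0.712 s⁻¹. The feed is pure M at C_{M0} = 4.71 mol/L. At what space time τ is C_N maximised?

1.99 s

For first-order series the maximum of C_N occurs at τ_opt = ln(k₂/k₁)/(k₂−k₁).
= ln(0.712/0.338)/(0.712−0.338) = ln(2.107)/0.3740 = 0.7450/0.3740 = 1.99 s.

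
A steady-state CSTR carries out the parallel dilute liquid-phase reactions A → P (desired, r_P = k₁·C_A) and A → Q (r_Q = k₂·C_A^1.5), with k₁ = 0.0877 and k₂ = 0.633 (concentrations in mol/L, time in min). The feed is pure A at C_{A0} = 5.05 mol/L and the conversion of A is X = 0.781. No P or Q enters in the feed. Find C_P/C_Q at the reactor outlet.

0.132

Exit C_A = C_{A0}(1−X) = 5.05×0.219 = 1.106 mol/L.
Rates in a CSTR are evaluated at the outlet concentration: r_P = 0.0877×1.106 = 0.09699, r_Q = 0.633×1.106^1.5 = 0.7362.
Overall selectivity = C_P/C_Q = r_Pτ/(r_Qτ) = r_P/r_Q = 0.132.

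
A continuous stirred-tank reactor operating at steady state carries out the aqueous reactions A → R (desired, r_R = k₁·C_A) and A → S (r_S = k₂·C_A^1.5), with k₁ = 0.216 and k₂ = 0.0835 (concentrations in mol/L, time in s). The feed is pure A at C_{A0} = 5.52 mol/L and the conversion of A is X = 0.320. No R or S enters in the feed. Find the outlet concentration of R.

Exit C_A = C_{A0}(1−X) = 5.52×0.680 = 3.754 mol/L.
In a CSTR the entire volume is at exit conditions, so r_R = 0.216×3.754 = 0.8108 and r_S = 0.0835×3.754^1.5 = 0.6072.
Fraction of consumed A going to R: r_R/(r_R+r_S) = 0.5718.
C_R = 0.5718·C_{A0}·X = 0.5718×5.52×0.320 = 1.01 mol/L.

1.01 mol/L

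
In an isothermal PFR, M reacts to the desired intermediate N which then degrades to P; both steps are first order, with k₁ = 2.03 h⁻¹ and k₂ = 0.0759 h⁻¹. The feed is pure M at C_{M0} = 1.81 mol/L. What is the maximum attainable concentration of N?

At the optimum, C_{N,max}/C_{M0} = (k₁/k₂)^[k₂/(k₂−k₁)].
= (2.03/0.0759)^(0.0759/(0.0759−2.03)) = (26.75)^(-0.03884) = 0.8802.
C_{N,max} = 0.8802×1.81 = 1.59 mol/L.

1.59 mol/L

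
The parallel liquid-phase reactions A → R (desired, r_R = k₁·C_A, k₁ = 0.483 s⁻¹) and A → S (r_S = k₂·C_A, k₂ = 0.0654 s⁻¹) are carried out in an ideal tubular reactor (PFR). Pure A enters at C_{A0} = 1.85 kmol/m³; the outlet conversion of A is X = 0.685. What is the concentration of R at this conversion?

C_A = C_{A0}(1−X) = 0.5827 kmol/m³.
Both paths are first order in A, so the instantaneous fraction to R is constant: dC_R/d(−C_A) = k₁/(k₁+k₂) = 0.8807.
C_R = 0.8807·(C_{A0}−C_A) = 0.8807×1.267 = 1.12 kmol/m³.

1.12 kmol/m³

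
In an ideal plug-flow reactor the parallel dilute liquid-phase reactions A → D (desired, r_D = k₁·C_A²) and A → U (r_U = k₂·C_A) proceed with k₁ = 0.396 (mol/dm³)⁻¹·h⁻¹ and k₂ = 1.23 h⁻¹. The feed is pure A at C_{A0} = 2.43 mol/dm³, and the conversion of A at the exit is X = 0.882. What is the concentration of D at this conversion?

0.622 mol/dm³

C_A = C_{A0}(1−X) = 0.2867 mol/dm³.
Along a PFR/batch, dC_U/dC_A = −r_U/(r_D+r_U) = −k₂/(k₂+k₁·C_A).
Integrating from C_{A0} to C_A: C_U = (1.23/0.396)·ln[(1.23+0.396·2.43)/(1.23+0.396·0.287)] = 3.106·ln(2.192/1.344) = 1.521 mol/dm³.
Then C_D = (C_{A0}−C_A) − C_U = 2.143 − 1.521 = 0.6224 mol/dm³.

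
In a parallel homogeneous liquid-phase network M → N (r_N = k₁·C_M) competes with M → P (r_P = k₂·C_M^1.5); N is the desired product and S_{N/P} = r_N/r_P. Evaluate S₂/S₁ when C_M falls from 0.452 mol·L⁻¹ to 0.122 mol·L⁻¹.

S_{N/P} = (k₁/k₂)·C_M^-0.5, so S₂/S₁ = (C_{M,2}/C_{M,1})^-0.5.
= (0.122/0.452)^(-0.5) = (0.2699)^(-0.5) = 1.92.

1.92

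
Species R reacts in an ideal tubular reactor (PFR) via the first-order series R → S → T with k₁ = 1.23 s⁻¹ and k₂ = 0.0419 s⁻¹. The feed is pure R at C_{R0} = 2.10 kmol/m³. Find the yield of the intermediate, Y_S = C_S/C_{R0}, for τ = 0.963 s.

Solving the coupled first-order balances gives C_S(τ) = [k₁/(k₂−k₁)]·C_{R0}·(e^(−k₁τ) − e^(−k₂τ)).
e^(−k₁τ) = e^(−1.23×0.963) = e^(−1.184) = 0.3059; e^(−k₂τ) = e^(−0.04035) = 0.9605.
C_S = 1.23×2.10/(0.0419−1.23) × (0.3059−0.9605) = (-2.174)×(-0.6546) = 1.423 kmol/m³.
Y_S = C_S/C_{R0} = 1.423/2.10 = 0.678.

0.678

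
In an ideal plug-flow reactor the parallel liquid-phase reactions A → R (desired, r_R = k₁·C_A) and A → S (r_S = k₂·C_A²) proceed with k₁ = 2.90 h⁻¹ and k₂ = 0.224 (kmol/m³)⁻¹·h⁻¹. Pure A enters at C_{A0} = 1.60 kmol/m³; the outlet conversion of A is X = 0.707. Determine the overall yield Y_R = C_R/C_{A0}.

0.655

C_A = C_{A0}(1−X) = 0.4688 kmol/m³.
Along a PFR/batch, dC_R/dC_A = −r_R/(r_R+r_S) = −k₁/(k₁+k₂·C_A).
Integrating from C_{A0} to C_A: C_R = (2.90/0.224)·ln[(2.90+0.224·1.60)/(2.90+0.224·0.469)] = 12.95·ln(3.258/3.005) = 1.048 kmol/m³.
Y_R = C_R/C_{A0} = 1.048/1.60 = 0.655.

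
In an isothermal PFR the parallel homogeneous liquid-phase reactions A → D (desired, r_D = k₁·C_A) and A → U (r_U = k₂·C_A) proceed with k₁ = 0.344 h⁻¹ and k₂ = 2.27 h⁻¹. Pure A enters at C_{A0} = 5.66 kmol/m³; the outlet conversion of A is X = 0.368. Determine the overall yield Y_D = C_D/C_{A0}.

0.0484

C_A = C_{A0}(1−X) = 3.577 kmol/m³.
Both paths are first order in A, so the instantaneous fraction to D is constant: dC_D/d(−C_A) = k₁/(k₁+k₂) = 0.1316.
C_D = 0.1316·(C_{A0}−C_A) = 0.1316×2.083 = 0.274 kmol/m³.
Y_D = C_D/C_{A0} = 0.2741/5.66 = 0.0484.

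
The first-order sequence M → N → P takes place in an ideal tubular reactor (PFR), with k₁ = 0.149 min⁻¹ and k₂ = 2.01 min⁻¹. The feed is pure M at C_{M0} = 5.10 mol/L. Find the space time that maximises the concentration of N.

1.40 min

The intermediate peaks when r₁ = r₂, i.e. k₁e^(−k₁τ) = k₂e^(−k₂τ), giving τ_opt = ln(k₂/k₁)/(k₂−k₁).
= ln(2.01/0.149)/(2.01−0.149) = ln(13.49)/1.861 = 2.602/1.861 = 1.40 min.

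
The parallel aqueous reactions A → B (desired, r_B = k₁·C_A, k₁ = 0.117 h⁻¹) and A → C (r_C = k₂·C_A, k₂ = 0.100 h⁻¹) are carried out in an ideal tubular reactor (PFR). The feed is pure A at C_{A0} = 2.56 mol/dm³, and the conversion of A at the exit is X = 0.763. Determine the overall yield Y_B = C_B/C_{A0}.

0.411

C_A = C_{A0}(1−X) = 0.6067 mol/dm³.
Both paths are first order in A, so the instantaneous fraction to B is constant: dC_B/d(−C_A) = k₁/(k₁+k₂) = 0.5392.
C_B = 0.5392·(C_{A0}−C_A) = 0.5392×1.953 = 1.05 mol/dm³.
Y_B = C_B/C_{A0} = 1.053/2.56 = 0.411.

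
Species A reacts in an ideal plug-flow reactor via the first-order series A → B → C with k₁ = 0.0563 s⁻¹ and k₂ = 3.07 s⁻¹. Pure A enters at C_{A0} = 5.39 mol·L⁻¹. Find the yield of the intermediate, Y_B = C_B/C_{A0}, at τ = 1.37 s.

0.0170

The intermediate concentration in a first-order A→B→C sequence is C_B = k₁C_{A0}(e^(−k₁τ) − e^(−k₂τ))/(k₂−k₁).
e^(−k₁τ) = e^(−0.0563×1.37) = e^(−0.07713) = 0.9258; e^(−k₂τ) = e^(−4.206) = 0.01491.
C_B = 0.0563×5.39/(3.07−0.0563) × (0.9258−0.01491) = 0.1007×0.9109 = 0.09172 mol·L⁻¹.
Y_B = C_B/C_{A0} = 0.09172/5.39 = 0.0170.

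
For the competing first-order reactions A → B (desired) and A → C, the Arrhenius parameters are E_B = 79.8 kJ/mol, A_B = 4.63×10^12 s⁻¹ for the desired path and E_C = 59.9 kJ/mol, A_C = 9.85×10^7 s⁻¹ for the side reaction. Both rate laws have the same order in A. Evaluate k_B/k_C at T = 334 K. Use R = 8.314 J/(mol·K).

36.3

With equal orders, S_{B/C} = k_B/k_C = (A_B/A_C)·exp[(E_C−E_B)/(RT)].
(E_C−E_B)/(RT) = (59.9−79.8)×10³/(8.314×334) = -19900/2777 = -7.166.
k_B/k_C = (4.63×10^12/9.85×10^7)·exp(-7.166) = 47005 × 7.722×10^-4 = 36.3.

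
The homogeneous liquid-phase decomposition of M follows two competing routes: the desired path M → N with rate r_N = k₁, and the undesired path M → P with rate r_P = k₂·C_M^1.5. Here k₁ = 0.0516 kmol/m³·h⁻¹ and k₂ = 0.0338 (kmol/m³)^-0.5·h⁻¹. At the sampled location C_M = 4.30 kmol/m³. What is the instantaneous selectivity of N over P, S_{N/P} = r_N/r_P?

0.171

S_{N/P} = r_N/r_P = (k₁)/(k₂·C_M^1.5) = (k₁/k₂)·C_M^-1.5.
= (0.0516) / (0.0338×4.300^1.5) = 0.05160/0.3014 = 0.171.
The undesired path is higher order in M, so low C_M (CSTR or dilute feed) favours N.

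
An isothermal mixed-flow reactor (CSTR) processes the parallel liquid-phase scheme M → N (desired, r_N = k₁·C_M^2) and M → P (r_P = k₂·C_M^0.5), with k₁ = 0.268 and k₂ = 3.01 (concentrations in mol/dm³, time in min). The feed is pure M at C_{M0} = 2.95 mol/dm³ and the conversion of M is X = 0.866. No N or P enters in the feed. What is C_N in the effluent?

Exit C_M = C_{M0}(1−X) = 2.95×0.134 = 0.3953 mol/dm³.
Rates in a CSTR are evaluated at the outlet concentration: r_N = 0.268×0.3953^2 = 0.04188, r_P = 3.01×0.3953^0.5 = 1.892.
Fraction of consumed M going to N: r_N/(r_N+r_P) = 0.02165.
C_N = 0.02165·C_{M0}·X = 0.02165×2.95×0.866 = 0.0553 mol/dm³.

0.0553 mol/dm³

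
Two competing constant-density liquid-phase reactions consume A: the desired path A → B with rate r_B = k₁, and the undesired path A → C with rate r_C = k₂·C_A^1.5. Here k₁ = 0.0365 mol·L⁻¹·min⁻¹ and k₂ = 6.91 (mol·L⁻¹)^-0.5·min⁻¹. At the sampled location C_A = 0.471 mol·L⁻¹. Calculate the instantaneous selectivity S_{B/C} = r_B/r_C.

S_{B/C} = r_B/r_C = (k₁)/(k₂·C_A^1.5) = (k₁/k₂)·C_A^-1.5.
= (0.0365) / (6.91×0.4710^1.5) = 0.03650/2.234 = 0.0163.

0.0163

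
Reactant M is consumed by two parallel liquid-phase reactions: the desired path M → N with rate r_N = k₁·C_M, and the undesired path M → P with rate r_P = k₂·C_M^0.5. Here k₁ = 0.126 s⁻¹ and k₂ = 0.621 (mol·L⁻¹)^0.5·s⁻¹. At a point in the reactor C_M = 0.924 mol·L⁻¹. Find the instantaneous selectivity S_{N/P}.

S_{N/P} = r_N/r_P = (k₁·C_M)/(k₂·C_M^0.5) = (k₁/k₂)·C_M^0.5.
= (0.126×0.9240) / (0.621×0.9240^0.5) = 0.1164/0.5969 = 0.195.

0.195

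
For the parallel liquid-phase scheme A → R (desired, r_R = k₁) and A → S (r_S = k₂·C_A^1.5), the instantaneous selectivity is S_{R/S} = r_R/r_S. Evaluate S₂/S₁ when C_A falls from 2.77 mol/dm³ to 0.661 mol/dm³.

S_{R/S} = (k₁/k₂)·C_A^-1.5, so S₂/S₁ = (C_{A,2}/C_{A,1})^-1.5.
= (0.661/2.77)^(-1.5) = (0.2386)^(-1.5) = 8.58.

8.58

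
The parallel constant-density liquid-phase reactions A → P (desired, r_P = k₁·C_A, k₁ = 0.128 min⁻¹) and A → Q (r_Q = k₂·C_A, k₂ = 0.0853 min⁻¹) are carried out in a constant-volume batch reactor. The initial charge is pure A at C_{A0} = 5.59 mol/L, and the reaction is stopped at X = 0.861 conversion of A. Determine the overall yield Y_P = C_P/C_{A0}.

C_A = C_{A0}(1−X) = 0.7770 mol/L.
Both paths are first order in A, so the instantaneous fraction to P is constant: dC_P/d(−C_A) = k₁/(k₁+k₂) = 0.6001.
C_P = 0.6001·(C_{A0}−C_A) = 0.6001×4.813 = 2.89 mol/L.
Y_P = C_P/C_{A0} = 2.888/5.59 = 0.517.

0.517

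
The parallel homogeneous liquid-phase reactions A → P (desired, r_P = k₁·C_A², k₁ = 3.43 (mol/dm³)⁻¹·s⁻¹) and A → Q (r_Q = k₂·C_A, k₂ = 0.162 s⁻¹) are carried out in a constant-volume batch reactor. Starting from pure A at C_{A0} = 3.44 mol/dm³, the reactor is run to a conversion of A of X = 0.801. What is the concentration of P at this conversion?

2.68 mol/dm³

C_A = C_{A0}(1−X) = 0.6846 mol/dm³.
Along a PFR/batch, dC_Q/dC_A = −r_Q/(r_P+r_Q) = −k₂/(k₂+k₁·C_A).
Integrating from C_{A0} to C_A: C_Q = (0.162/3.43)·ln[(0.162+3.43·3.44)/(0.162+3.43·0.685)] = 0.04723·ln(11.96/2.510) = 0.07374 mol/dm³.
Then C_P = (C_{A0}−C_A) − C_Q = 2.755 − 0.07374 = 2.682 mol/dm³.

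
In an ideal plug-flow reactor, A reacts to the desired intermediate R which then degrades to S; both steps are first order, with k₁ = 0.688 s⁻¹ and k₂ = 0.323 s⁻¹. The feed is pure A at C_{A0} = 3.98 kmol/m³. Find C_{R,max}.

2.04 kmol/m³

Evaluating C_R at τ_opt = ln(k₂/k₁)/(k₂−k₁) gives C_{R,max}/C_{A0} = (k₁/k₂)^[k₂/(k₂−k₁)].
= (0.688/0.323)^(0.323/(0.323−0.688)) = (2.130)^(-0.8849) = 0.5122.
C_{R,max} = 0.5122×3.98 = 2.04 kmol/m³.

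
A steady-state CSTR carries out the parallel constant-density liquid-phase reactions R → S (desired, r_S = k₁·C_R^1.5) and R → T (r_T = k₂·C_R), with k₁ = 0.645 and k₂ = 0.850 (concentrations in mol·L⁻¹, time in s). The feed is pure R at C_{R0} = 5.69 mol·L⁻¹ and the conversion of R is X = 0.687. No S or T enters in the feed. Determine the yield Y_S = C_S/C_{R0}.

Exit C_R = C_{R0}(1−X) = 5.69×0.313 = 1.781 mol·L⁻¹.
Rates in a CSTR are evaluated at the outlet concentration: r_S = 0.645×1.781^1.5 = 1.533, r_T = 0.850×1.781 = 1.514.
Fraction of consumed R going to S: r_S/(r_S+r_T) = 0.5031.
C_S = 0.5031·C_{R0}·X = 0.5031×5.69×0.687 = 1.97 mol·L⁻¹; Y_S = C_S/C_{R0} = 0.346.

0.346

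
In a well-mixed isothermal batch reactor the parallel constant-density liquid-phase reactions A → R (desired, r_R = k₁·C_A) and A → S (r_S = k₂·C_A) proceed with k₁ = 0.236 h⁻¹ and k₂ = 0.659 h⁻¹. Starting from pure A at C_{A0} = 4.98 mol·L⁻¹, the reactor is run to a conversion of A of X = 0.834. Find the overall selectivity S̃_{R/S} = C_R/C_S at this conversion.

0.358

C_A = C_{A0}(1−X) = 0.8267 mol·L⁻¹.
Both paths are first order in A, so the instantaneous fraction to R is constant: dC_R/d(−C_A) = k₁/(k₁+k₂) = 0.2637.
C_R = 0.2637·(C_{A0}−C_A) = 0.2637×4.153 = 1.10 mol·L⁻¹.
C_S = (C_{A0}−C_A)−C_R = 3.058 mol·L⁻¹; S̃_{R/S} = 1.095/3.058 = 0.358.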